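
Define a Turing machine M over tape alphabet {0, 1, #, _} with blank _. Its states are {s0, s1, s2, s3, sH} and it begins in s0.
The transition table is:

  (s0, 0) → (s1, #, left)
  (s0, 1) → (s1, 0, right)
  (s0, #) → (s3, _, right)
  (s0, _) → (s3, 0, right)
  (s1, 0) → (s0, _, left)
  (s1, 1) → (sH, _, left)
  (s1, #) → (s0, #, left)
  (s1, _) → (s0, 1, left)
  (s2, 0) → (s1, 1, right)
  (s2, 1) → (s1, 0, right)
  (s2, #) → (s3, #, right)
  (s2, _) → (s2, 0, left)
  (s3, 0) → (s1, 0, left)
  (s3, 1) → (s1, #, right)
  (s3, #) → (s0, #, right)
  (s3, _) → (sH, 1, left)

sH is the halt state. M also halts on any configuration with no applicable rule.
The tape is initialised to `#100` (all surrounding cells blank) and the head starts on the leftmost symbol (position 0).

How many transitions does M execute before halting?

s0 | [#]100   read # → write _, move right, go to s3
s3 | _[1]00   read 1 → write #, move right, go to s1
s1 | _#[0]0   read 0 → write _, move left, go to s0
s0 | _[#]_0   read # → write _, move right, go to s3
s3 | __[_]0   read _ → write 1, move left, go to sH
sH | _[_]10
M halts after 5 transitions.

5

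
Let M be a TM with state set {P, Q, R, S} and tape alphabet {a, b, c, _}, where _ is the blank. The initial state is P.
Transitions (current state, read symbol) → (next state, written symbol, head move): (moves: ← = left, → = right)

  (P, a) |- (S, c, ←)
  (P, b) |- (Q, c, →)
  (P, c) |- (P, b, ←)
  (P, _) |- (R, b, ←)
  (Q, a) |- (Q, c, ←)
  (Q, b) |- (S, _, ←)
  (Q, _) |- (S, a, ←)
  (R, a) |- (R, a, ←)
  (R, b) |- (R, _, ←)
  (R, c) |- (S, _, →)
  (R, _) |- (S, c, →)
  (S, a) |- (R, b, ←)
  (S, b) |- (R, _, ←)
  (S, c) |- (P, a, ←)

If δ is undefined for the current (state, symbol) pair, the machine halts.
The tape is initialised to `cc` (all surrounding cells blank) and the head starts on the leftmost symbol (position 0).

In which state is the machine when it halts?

S

state=P head=0 tape=__[c]c   (P,c)→(P,b,←)
state=P head=-1 tape=_[_]bc   (P,_)→(R,b,←)
state=R head=-2 tape=[_]bbc   (R,_)→(S,c,→)
state=S head=-1 tape=c[b]bc   (S,b)→(R,_,←)
state=R head=-2 tape=[c]_bc   (R,c)→(S,_,→)
state=S head=-1 tape=_[_]bc
No transition is defined for (S, _); M halts in state S.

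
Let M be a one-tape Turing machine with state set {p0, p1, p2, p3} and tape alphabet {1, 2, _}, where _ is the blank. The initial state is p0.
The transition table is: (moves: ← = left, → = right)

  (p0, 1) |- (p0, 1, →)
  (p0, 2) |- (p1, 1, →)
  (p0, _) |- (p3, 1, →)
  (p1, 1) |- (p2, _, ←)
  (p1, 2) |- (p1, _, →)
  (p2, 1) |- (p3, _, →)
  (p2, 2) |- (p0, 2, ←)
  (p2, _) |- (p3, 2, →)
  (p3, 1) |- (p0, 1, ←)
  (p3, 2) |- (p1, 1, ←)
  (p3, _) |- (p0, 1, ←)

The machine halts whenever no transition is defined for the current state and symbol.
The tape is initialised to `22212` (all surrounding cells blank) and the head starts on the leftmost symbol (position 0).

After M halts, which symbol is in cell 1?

_

state=p0 head=0 tape=[2]2212_   (p0,2)→(p1,1,→)
state=p1 head=1 tape=1[2]212_   (p1,2)→(p1,_,→)
state=p1 head=2 tape=1_[2]12_   (p1,2)→(p1,_,→)
state=p1 head=3 tape=1__[1]2_   (p1,1)→(p2,_,←)
state=p2 head=2 tape=1_[_]_2_   (p2,_)→(p3,2,→)
state=p3 head=3 tape=1_2[_]2_   (p3,_)→(p0,1,←)
state=p0 head=2 tape=1_[2]12_   (p0,2)→(p1,1,→)
state=p1 head=3 tape=1_1[1]2_   (p1,1)→(p2,_,←)
state=p2 head=2 tape=1_[1]_2_   (p2,1)→(p3,_,→)
state=p3 head=3 tape=1__[_]2_   (p3,_)→(p0,1,←)
state=p0 head=2 tape=1_[_]12_   (p0,_)→(p3,1,→)
state=p3 head=3 tape=1_1[1]2_   (p3,1)→(p0,1,←)
state=p0 head=2 tape=1_[1]12_   (p0,1)→(p0,1,→)
state=p0 head=3 tape=1_1[1]2_   (p0,1)→(p0,1,→)
state=p0 head=4 tape=1_11[2]_   (p0,2)→(p1,1,→)
state=p1 head=5 tape=1_111[_]
Cell 1 holds _ when M halts.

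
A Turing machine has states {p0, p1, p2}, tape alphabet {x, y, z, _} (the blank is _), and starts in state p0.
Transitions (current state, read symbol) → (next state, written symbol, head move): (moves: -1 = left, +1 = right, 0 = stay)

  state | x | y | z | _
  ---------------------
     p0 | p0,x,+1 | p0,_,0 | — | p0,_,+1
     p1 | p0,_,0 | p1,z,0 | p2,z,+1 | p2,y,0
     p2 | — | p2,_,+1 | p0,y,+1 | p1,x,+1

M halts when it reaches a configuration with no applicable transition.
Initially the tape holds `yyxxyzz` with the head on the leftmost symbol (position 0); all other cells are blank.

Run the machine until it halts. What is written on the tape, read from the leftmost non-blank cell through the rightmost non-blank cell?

xx_zz

state=p0 head=0 tape=[y]yxxyzz   (p0,y)→(p0,_,0)
state=p0 head=0 tape=[_]yxxyzz   (p0,_)→(p0,_,+1)
state=p0 head=1 tape=_[y]xxyzz   (p0,y)→(p0,_,0)
state=p0 head=1 tape=_[_]xxyzz   (p0,_)→(p0,_,+1)
state=p0 head=2 tape=__[x]xyzz   (p0,x)→(p0,x,+1)
state=p0 head=3 tape=__x[x]yzz   (p0,x)→(p0,x,+1)
state=p0 head=4 tape=__xx[y]zz   (p0,y)→(p0,_,0)
state=p0 head=4 tape=__xx[_]zz   (p0,_)→(p0,_,+1)
state=p0 head=5 tape=__xx_[z]z
The non-blank tape span at halt is xx_zz.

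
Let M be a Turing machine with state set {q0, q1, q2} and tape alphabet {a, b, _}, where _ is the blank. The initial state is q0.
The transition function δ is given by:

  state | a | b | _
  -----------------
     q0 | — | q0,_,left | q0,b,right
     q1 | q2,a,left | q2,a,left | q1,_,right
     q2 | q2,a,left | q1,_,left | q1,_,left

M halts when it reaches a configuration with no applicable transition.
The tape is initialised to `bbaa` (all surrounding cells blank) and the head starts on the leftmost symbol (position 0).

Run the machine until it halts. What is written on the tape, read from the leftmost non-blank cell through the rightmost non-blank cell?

bbbbaa

state=q0 head=0 tape=__[b]baa   (q0,b)→(q0,_,left)
state=q0 head=-1 tape=_[_]_baa   (q0,_)→(q0,b,right)
state=q0 head=0 tape=_b[_]baa   (q0,_)→(q0,b,right)
state=q0 head=1 tape=_bb[b]aa   (q0,b)→(q0,_,left)
state=q0 head=0 tape=_b[b]_aa   (q0,b)→(q0,_,left)
state=q0 head=-1 tape=_[b]__aa   (q0,b)→(q0,_,left)
state=q0 head=-2 tape=[_]___aa   (q0,_)→(q0,b,right)
state=q0 head=-1 tape=b[_]__aa   (q0,_)→(q0,b,right)
state=q0 head=0 tape=bb[_]_aa   (q0,_)→(q0,b,right)
state=q0 head=1 tape=bbb[_]aa   (q0,_)→(q0,b,right)
state=q0 head=2 tape=bbbb[a]a
The non-blank tape span at halt is bbbbaa.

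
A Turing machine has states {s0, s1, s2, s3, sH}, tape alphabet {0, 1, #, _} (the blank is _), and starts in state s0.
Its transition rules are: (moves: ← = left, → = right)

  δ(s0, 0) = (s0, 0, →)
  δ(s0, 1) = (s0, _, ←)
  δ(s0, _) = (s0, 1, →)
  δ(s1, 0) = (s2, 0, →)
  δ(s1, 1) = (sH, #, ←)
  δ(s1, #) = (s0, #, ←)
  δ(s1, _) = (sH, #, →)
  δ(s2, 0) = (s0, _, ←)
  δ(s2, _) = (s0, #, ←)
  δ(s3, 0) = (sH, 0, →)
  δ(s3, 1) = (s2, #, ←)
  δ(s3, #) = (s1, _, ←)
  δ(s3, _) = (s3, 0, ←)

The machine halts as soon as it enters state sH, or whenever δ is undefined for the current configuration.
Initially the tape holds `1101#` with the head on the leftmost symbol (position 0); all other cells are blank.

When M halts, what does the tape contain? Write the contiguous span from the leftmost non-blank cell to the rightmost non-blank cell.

111101#

state=s0 head=0 tape=__[1]101#   (s0,1)→(s0,_,←)
state=s0 head=-1 tape=_[_]_101#   (s0,_)→(s0,1,→)
state=s0 head=0 tape=_1[_]101#   (s0,_)→(s0,1,→)
state=s0 head=1 tape=_11[1]01#   (s0,1)→(s0,_,←)
state=s0 head=0 tape=_1[1]_01#   (s0,1)→(s0,_,←)
state=s0 head=-1 tape=_[1]__01#   (s0,1)→(s0,_,←)
state=s0 head=-2 tape=[_]___01#   (s0,_)→(s0,1,→)
state=s0 head=-1 tape=1[_]__01#   (s0,_)→(s0,1,→)
state=s0 head=0 tape=11[_]_01#   (s0,_)→(s0,1,→)
state=s0 head=1 tape=111[_]01#   (s0,_)→(s0,1,→)
state=s0 head=2 tape=1111[0]1#   (s0,0)→(s0,0,→)
state=s0 head=3 tape=11110[1]#   (s0,1)→(s0,_,←)
state=s0 head=2 tape=1111[0]_#   (s0,0)→(s0,0,→)
state=s0 head=3 tape=11110[_]#   (s0,_)→(s0,1,→)
state=s0 head=4 tape=111101[#]
The non-blank tape span at halt is 111101#.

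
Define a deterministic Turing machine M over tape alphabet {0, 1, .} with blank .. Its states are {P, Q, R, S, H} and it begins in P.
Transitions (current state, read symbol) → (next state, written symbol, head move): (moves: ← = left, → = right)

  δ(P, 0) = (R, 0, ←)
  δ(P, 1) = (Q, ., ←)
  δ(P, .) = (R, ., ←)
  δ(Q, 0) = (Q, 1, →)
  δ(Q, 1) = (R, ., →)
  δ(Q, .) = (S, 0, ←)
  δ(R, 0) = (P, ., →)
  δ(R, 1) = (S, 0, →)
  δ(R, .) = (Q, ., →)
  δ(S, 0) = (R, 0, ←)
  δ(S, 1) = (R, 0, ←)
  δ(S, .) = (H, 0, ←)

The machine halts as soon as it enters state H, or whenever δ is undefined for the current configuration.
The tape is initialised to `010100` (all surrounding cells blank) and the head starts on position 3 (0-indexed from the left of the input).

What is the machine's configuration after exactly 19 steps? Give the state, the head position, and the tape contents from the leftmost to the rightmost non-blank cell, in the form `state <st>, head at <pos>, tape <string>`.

state R, head at 4, tape 0.11.00

state=P head=3 tape=010[1]00.   (P,1)→(Q,.,←)
state=Q head=2 tape=01[0].00.   (Q,0)→(Q,1,→)
state=Q head=3 tape=011[.]00.   (Q,.)→(S,0,←)
state=S head=2 tape=01[1]000.   (S,1)→(R,0,←)
state=R head=1 tape=0[1]0000.   (R,1)→(S,0,→)
state=S head=2 tape=00[0]000.   (S,0)→(R,0,←)
state=R head=1 tape=0[0]0000.   (R,0)→(P,.,→)
state=P head=2 tape=0.[0]000.   (P,0)→(R,0,←)
state=R head=1 tape=0[.]0000.   (R,.)→(Q,.,→)
state=Q head=2 tape=0.[0]000.   (Q,0)→(Q,1,→)
state=Q head=3 tape=0.1[0]00.   (Q,0)→(Q,1,→)
state=Q head=4 tape=0.11[0]0.   (Q,0)→(Q,1,→)
state=Q head=5 tape=0.111[0].   (Q,0)→(Q,1,→)
state=Q head=6 tape=0.1111[.]   (Q,.)→(S,0,←)
state=S head=5 tape=0.111[1]0   (S,1)→(R,0,←)
state=R head=4 tape=0.11[1]00   (R,1)→(S,0,→)
state=S head=5 tape=0.110[0]0   (S,0)→(R,0,←)
state=R head=4 tape=0.11[0]00   (R,0)→(P,.,→)
state=P head=5 tape=0.11.[0]0   (P,0)→(R,0,←)
state=R head=4 tape=0.11[.]00
After 19 steps: state R, head at 4, tape 0.11.00.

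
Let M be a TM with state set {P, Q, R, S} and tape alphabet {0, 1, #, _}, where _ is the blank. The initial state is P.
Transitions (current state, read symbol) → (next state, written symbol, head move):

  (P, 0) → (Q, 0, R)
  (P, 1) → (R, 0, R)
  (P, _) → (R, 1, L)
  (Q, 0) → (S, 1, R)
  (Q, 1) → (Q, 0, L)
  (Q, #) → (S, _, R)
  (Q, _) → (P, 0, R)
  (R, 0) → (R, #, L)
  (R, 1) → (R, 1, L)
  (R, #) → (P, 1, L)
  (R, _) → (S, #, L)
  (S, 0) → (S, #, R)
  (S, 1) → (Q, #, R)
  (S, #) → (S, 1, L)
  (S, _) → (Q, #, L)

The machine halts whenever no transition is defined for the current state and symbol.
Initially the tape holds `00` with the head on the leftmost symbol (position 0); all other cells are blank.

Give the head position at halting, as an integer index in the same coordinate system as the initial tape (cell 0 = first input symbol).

state=P head=0 tape=[0]0___   (P,0)→(Q,0,R)
state=Q head=1 tape=0[0]___   (Q,0)→(S,1,R)
state=S head=2 tape=01[_]__   (S,_)→(Q,#,L)
state=Q head=1 tape=0[1]#__   (Q,1)→(Q,0,L)
state=Q head=0 tape=[0]0#__   (Q,0)→(S,1,R)
state=S head=1 tape=1[0]#__   (S,0)→(S,#,R)
state=S head=2 tape=1#[#]__   (S,#)→(S,1,L)
state=S head=1 tape=1[#]1__   (S,#)→(S,1,L)
state=S head=0 tape=[1]11__   (S,1)→(Q,#,R)
state=Q head=1 tape=#[1]1__   (Q,1)→(Q,0,L)
state=Q head=0 tape=[#]01__   (Q,#)→(S,_,R)
state=S head=1 tape=_[0]1__   (S,0)→(S,#,R)
state=S head=2 tape=_#[1]__   (S,1)→(Q,#,R)
state=Q head=3 tape=_##[_]_   (Q,_)→(P,0,R)
state=P head=4 tape=_##0[_]   (P,_)→(R,1,L)
state=R head=3 tape=_##[0]1   (R,0)→(R,#,L)
state=R head=2 tape=_#[#]#1   (R,#)→(P,1,L)
state=P head=1 tape=_[#]1#1
At halt the head is at cell 1.

1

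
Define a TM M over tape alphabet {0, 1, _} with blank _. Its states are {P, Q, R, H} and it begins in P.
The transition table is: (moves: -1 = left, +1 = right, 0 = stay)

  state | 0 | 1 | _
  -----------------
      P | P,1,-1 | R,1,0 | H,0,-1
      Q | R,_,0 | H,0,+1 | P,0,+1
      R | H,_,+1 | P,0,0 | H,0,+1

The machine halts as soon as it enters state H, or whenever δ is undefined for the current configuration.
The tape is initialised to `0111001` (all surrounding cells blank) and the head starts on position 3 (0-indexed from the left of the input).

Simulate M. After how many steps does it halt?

11

state=P head=3 tape=__011[1]001   (P,1)→(R,1,0)
state=R head=3 tape=__011[1]001   (R,1)→(P,0,0)
state=P head=3 tape=__011[0]001   (P,0)→(P,1,-1)
state=P head=2 tape=__01[1]1001   (P,1)→(R,1,0)
state=R head=2 tape=__01[1]1001   (R,1)→(P,0,0)
state=P head=2 tape=__01[0]1001   (P,0)→(P,1,-1)
state=P head=1 tape=__0[1]11001   (P,1)→(R,1,0)
state=R head=1 tape=__0[1]11001   (R,1)→(P,0,0)
state=P head=1 tape=__0[0]11001   (P,0)→(P,1,-1)
state=P head=0 tape=__[0]111001   (P,0)→(P,1,-1)
state=P head=-1 tape=_[_]1111001   (P,_)→(H,0,-1)
state=H head=-2 tape=[_]01111001
M halts after 11 transitions.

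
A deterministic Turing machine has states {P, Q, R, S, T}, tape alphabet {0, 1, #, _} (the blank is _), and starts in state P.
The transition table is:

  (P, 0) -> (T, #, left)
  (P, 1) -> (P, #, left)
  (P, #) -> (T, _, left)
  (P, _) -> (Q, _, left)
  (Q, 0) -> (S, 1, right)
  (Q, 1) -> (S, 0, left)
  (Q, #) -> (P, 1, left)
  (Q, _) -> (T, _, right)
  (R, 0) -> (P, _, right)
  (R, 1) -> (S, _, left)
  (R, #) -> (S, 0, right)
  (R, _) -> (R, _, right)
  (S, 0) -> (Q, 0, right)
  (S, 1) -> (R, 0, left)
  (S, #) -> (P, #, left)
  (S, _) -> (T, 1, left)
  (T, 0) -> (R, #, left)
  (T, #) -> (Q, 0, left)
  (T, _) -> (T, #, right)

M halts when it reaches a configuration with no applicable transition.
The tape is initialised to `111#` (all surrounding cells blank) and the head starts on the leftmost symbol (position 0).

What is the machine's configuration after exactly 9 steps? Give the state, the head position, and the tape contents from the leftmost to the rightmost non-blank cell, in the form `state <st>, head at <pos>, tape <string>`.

state T, head at -1, tape #1011#

state=P head=0 tape=___[1]11#   (P,1)→(P,#,left)
state=P head=-1 tape=__[_]#11#   (P,_)→(Q,_,left)
state=Q head=-2 tape=_[_]_#11#   (Q,_)→(T,_,right)
state=T head=-1 tape=__[_]#11#   (T,_)→(T,#,right)
state=T head=0 tape=__#[#]11#   (T,#)→(Q,0,left)
state=Q head=-1 tape=__[#]011#   (Q,#)→(P,1,left)
state=P head=-2 tape=_[_]1011#   (P,_)→(Q,_,left)
state=Q head=-3 tape=[_]_1011#   (Q,_)→(T,_,right)
state=T head=-2 tape=_[_]1011#   (T,_)→(T,#,right)
state=T head=-1 tape=_#[1]011#
After 9 steps: state T, head at -1, tape #1011#.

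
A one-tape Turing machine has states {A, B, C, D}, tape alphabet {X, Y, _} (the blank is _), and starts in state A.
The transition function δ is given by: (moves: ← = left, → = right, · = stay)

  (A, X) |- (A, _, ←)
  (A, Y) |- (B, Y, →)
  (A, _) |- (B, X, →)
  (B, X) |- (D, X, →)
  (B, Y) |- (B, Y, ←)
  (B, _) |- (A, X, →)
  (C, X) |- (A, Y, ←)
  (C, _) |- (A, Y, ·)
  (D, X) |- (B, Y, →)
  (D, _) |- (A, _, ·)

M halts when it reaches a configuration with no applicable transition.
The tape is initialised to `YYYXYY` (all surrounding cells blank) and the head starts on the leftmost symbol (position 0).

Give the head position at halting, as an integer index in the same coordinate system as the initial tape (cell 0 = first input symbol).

A | _[Y]YYXYY   read Y → write Y, move →, go to B
B | _Y[Y]YXYY   read Y → write Y, move ←, go to B
B | _[Y]YYXYY   read Y → write Y, move ←, go to B
B | [_]YYYXYY   read _ → write X, move →, go to A
A | X[Y]YYXYY   read Y → write Y, move →, go to B
B | XY[Y]YXYY   read Y → write Y, move ←, go to B
B | X[Y]YYXYY   read Y → write Y, move ←, go to B
B | [X]YYYXYY   read X → write X, move →, go to D
D | X[Y]YYXYY
At halt the head is at cell 0.

0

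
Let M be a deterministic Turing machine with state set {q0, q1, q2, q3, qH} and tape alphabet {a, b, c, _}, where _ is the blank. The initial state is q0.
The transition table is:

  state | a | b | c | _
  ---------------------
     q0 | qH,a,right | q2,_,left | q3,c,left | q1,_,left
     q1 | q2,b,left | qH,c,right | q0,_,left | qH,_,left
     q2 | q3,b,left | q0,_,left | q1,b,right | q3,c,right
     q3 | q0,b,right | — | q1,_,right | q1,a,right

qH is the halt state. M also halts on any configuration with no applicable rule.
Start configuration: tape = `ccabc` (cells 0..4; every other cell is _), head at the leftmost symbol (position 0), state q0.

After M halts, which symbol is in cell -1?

a

q0 | _[c]cabc   read c → write c, move left, go to q3
q3 | [_]ccabc   read _ → write a, move right, go to q1
q1 | a[c]cabc   read c → write _, move left, go to q0
q0 | [a]_cabc   read a → write a, move right, go to qH
qH | a[_]cabc
Cell -1 holds a when M halts.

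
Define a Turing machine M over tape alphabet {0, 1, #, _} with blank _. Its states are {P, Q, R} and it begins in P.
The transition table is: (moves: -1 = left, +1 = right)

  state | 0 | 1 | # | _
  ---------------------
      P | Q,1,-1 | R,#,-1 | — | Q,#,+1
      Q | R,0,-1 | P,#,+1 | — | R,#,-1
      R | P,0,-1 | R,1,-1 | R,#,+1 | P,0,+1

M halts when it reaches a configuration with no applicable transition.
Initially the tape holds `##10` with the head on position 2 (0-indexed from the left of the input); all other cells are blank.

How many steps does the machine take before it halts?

4

state=P head=2 tape=##[1]0   (P,1)→(R,#,-1)
state=R head=1 tape=#[#]#0   (R,#)→(R,#,+1)
state=R head=2 tape=##[#]0   (R,#)→(R,#,+1)
state=R head=3 tape=###[0]   (R,0)→(P,0,-1)
state=P head=2 tape=##[#]0
M halts after 4 transitions.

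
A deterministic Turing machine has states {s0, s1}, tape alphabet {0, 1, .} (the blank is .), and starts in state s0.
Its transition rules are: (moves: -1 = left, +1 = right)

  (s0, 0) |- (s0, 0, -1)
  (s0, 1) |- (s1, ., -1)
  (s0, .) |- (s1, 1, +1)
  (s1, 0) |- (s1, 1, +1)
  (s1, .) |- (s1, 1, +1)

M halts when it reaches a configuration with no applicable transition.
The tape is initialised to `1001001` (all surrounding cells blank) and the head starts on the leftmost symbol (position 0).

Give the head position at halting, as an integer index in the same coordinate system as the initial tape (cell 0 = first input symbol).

s0 | .[1]001001   read 1 → write ., move -1, go to s1
s1 | [.].001001   read . → write 1, move +1, go to s1
s1 | 1[.]001001   read . → write 1, move +1, go to s1
s1 | 11[0]01001   read 0 → write 1, move +1, go to s1
s1 | 111[0]1001   read 0 → write 1, move +1, go to s1
s1 | 1111[1]001
At halt the head is at cell 3.

3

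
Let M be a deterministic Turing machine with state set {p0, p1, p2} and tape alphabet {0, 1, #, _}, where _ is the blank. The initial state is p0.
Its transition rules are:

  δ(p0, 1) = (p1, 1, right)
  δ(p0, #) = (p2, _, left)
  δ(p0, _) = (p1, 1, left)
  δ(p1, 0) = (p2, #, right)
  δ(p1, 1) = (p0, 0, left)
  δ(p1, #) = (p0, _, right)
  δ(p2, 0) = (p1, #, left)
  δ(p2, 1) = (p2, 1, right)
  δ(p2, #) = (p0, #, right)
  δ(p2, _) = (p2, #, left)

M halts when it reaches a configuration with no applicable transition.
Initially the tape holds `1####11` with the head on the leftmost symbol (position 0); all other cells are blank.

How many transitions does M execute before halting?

state=p0 head=0 tape=[1]####11___   (p0,1)→(p1,1,right)
state=p1 head=1 tape=1[#]###11___   (p1,#)→(p0,_,right)
state=p0 head=2 tape=1_[#]##11___   (p0,#)→(p2,_,left)
state=p2 head=1 tape=1[_]_##11___   (p2,_)→(p2,#,left)
state=p2 head=0 tape=[1]#_##11___   (p2,1)→(p2,1,right)
state=p2 head=1 tape=1[#]_##11___   (p2,#)→(p0,#,right)
state=p0 head=2 tape=1#[_]##11___   (p0,_)→(p1,1,left)
state=p1 head=1 tape=1[#]1##11___   (p1,#)→(p0,_,right)
state=p0 head=2 tape=1_[1]##11___   (p0,1)→(p1,1,right)
state=p1 head=3 tape=1_1[#]#11___   (p1,#)→(p0,_,right)
state=p0 head=4 tape=1_1_[#]11___   (p0,#)→(p2,_,left)
state=p2 head=3 tape=1_1[_]_11___   (p2,_)→(p2,#,left)
state=p2 head=2 tape=1_[1]#_11___   (p2,1)→(p2,1,right)
state=p2 head=3 tape=1_1[#]_11___   (p2,#)→(p0,#,right)
state=p0 head=4 tape=1_1#[_]11___   (p0,_)→(p1,1,left)
state=p1 head=3 tape=1_1[#]111___   (p1,#)→(p0,_,right)
state=p0 head=4 tape=1_1_[1]11___   (p0,1)→(p1,1,right)
state=p1 head=5 tape=1_1_1[1]1___   (p1,1)→(p0,0,left)
state=p0 head=4 tape=1_1_[1]01___   (p0,1)→(p1,1,right)
state=p1 head=5 tape=1_1_1[0]1___   (p1,0)→(p2,#,right)
state=p2 head=6 tape=1_1_1#[1]___   (p2,1)→(p2,1,right)
state=p2 head=7 tape=1_1_1#1[_]__   (p2,_)→(p2,#,left)
state=p2 head=6 tape=1_1_1#[1]#__   (p2,1)→(p2,1,right)
state=p2 head=7 tape=1_1_1#1[#]__   (p2,#)→(p0,#,right)
state=p0 head=8 tape=1_1_1#1#[_]_   (p0,_)→(p1,1,left)
state=p1 head=7 tape=1_1_1#1[#]1_   (p1,#)→(p0,_,right)
state=p0 head=8 tape=1_1_1#1_[1]_   (p0,1)→(p1,1,right)
state=p1 head=9 tape=1_1_1#1_1[_]
M halts after 27 transitions.

27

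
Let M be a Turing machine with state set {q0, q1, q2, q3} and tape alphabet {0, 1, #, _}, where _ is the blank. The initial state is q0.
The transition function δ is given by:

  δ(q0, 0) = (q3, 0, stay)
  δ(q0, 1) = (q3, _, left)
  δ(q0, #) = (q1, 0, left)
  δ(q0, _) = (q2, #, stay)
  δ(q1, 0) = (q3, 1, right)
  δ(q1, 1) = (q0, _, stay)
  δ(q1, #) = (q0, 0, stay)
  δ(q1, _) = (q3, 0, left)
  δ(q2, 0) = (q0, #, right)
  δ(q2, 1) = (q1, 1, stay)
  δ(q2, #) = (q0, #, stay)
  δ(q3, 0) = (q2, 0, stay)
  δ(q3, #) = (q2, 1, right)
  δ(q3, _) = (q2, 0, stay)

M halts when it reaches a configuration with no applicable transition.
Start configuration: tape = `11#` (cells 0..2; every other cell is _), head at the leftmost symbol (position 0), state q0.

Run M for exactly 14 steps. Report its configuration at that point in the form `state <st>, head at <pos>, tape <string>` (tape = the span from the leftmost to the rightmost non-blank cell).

state=q0 head=0 tape=_[1]1#   (q0,1)→(q3,_,left)
state=q3 head=-1 tape=[_]_1#   (q3,_)→(q2,0,stay)
state=q2 head=-1 tape=[0]_1#   (q2,0)→(q0,#,right)
state=q0 head=0 tape=#[_]1#   (q0,_)→(q2,#,stay)
state=q2 head=0 tape=#[#]1#   (q2,#)→(q0,#,stay)
state=q0 head=0 tape=#[#]1#   (q0,#)→(q1,0,left)
state=q1 head=-1 tape=[#]01#   (q1,#)→(q0,0,stay)
state=q0 head=-1 tape=[0]01#   (q0,0)→(q3,0,stay)
state=q3 head=-1 tape=[0]01#   (q3,0)→(q2,0,stay)
state=q2 head=-1 tape=[0]01#   (q2,0)→(q0,#,right)
state=q0 head=0 tape=#[0]1#   (q0,0)→(q3,0,stay)
state=q3 head=0 tape=#[0]1#   (q3,0)→(q2,0,stay)
state=q2 head=0 tape=#[0]1#   (q2,0)→(q0,#,right)
state=q0 head=1 tape=##[1]#   (q0,1)→(q3,_,left)
state=q3 head=0 tape=#[#]_#
After 14 steps: state q3, head at 0, tape ##_#.

state q3, head at 0, tape ##_#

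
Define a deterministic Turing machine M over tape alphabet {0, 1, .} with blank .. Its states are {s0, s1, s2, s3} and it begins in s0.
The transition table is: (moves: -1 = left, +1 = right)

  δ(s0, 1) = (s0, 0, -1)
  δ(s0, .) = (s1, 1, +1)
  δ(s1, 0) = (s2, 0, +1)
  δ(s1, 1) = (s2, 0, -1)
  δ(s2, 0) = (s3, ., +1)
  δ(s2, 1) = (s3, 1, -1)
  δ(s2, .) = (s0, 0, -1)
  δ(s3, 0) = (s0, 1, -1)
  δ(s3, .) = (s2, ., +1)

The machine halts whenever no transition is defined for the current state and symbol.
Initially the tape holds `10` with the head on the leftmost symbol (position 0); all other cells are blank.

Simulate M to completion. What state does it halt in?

s0 | .[1]0...   read 1 → write 0, move -1, go to s0
s0 | [.]00...   read . → write 1, move +1, go to s1
s1 | 1[0]0...   read 0 → write 0, move +1, go to s2
s2 | 10[0]...   read 0 → write ., move +1, go to s3
s3 | 10.[.]..   read . → write ., move +1, go to s2
s2 | 10..[.].   read . → write 0, move -1, go to s0
s0 | 10.[.]0.   read . → write 1, move +1, go to s1
s1 | 10.1[0].   read 0 → write 0, move +1, go to s2
s2 | 10.10[.]   read . → write 0, move -1, go to s0
s0 | 10.1[0]0
No transition is defined for (s0, 0); M halts in state s0.

s0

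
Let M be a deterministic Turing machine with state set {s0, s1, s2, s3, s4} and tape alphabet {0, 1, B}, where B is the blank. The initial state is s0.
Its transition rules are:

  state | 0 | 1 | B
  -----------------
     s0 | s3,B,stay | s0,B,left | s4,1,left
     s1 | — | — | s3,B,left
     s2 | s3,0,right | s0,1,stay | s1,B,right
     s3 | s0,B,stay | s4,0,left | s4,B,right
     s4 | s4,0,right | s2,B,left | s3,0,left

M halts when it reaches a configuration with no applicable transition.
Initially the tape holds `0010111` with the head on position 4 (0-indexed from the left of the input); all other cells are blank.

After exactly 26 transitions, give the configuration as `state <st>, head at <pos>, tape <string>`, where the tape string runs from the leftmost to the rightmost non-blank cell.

state s4, head at 3, tape 00001010

s0 | 0010[1]11B   read 1 → write B, move left, go to s0
s0 | 001[0]B11B   read 0 → write B, move stay, go to s3
s3 | 001[B]B11B   read B → write B, move right, go to s4
s4 | 001B[B]11B   read B → write 0, move left, go to s3
s3 | 001[B]011B   read B → write B, move right, go to s4
s4 | 001B[0]11B   read 0 → write 0, move right, go to s4
s4 | 001B0[1]1B   read 1 → write B, move left, go to s2
s2 | 001B[0]B1B   read 0 → write 0, move right, go to s3
s3 | 001B0[B]1B   read B → write B, move right, go to s4
s4 | 001B0B[1]B   read 1 → write B, move left, go to s2
s2 | 001B0[B]BB   read B → write B, move right, go to s1
s1 | 001B0B[B]B   read B → write B, move left, go to s3
s3 | 001B0[B]BB   read B → write B, move right, go to s4
s4 | 001B0B[B]B   read B → write 0, move left, go to s3
s3 | 001B0[B]0B   read B → write B, move right, go to s4
s4 | 001B0B[0]B   read 0 → write 0, move right, go to s4
s4 | 001B0B0[B]   read B → write 0, move left, go to s3
s3 | 001B0B[0]0   read 0 → write B, move stay, go to s0
s0 | 001B0B[B]0   read B → write 1, move left, go to s4
s4 | 001B0[B]10   read B → write 0, move left, go to s3
s3 | 001B[0]010   read 0 → write B, move stay, go to s0
s0 | 001B[B]010   read B → write 1, move left, go to s4
s4 | 001[B]1010   read B → write 0, move left, go to s3
s3 | 00[1]01010   read 1 → write 0, move left, go to s4
s4 | 0[0]001010   read 0 → write 0, move right, go to s4
s4 | 00[0]01010   read 0 → write 0, move right, go to s4
s4 | 000[0]1010
After 26 steps: state s4, head at 3, tape 00001010.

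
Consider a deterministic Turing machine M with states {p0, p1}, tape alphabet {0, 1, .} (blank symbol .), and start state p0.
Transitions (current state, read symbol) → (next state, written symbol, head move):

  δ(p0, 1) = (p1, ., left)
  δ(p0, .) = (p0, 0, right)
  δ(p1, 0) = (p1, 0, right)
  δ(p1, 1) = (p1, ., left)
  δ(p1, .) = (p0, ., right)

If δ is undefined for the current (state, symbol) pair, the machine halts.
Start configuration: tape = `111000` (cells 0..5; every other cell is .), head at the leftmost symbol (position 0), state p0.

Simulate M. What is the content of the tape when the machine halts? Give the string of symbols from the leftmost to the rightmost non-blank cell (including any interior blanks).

state=p0 head=0 tape=.[1]11000   (p0,1)→(p1,.,left)
state=p1 head=-1 tape=[.].11000   (p1,.)→(p0,.,right)
state=p0 head=0 tape=.[.]11000   (p0,.)→(p0,0,right)
state=p0 head=1 tape=.0[1]1000   (p0,1)→(p1,.,left)
state=p1 head=0 tape=.[0].1000   (p1,0)→(p1,0,right)
state=p1 head=1 tape=.0[.]1000   (p1,.)→(p0,.,right)
state=p0 head=2 tape=.0.[1]000   (p0,1)→(p1,.,left)
state=p1 head=1 tape=.0[.].000   (p1,.)→(p0,.,right)
state=p0 head=2 tape=.0.[.]000   (p0,.)→(p0,0,right)
state=p0 head=3 tape=.0.0[0]00
The non-blank tape span at halt is 0.0000.

0.0000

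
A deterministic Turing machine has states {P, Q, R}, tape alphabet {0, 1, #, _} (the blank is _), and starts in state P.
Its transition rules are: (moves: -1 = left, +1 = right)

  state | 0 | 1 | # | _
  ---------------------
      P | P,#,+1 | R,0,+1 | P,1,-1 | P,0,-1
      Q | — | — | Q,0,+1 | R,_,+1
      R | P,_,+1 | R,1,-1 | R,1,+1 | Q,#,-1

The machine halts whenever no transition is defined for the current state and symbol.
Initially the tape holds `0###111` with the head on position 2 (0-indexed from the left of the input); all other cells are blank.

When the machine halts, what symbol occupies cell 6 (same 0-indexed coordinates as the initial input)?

P | 0#[#]#111_   read # → write 1, move -1, go to P
P | 0[#]1#111_   read # → write 1, move -1, go to P
P | [0]11#111_   read 0 → write #, move +1, go to P
P | #[1]1#111_   read 1 → write 0, move +1, go to R
R | #0[1]#111_   read 1 → write 1, move -1, go to R
R | #[0]1#111_   read 0 → write _, move +1, go to P
P | #_[1]#111_   read 1 → write 0, move +1, go to R
R | #_0[#]111_   read # → write 1, move +1, go to R
R | #_01[1]11_   read 1 → write 1, move -1, go to R
R | #_0[1]111_   read 1 → write 1, move -1, go to R
R | #_[0]1111_   read 0 → write _, move +1, go to P
P | #__[1]111_   read 1 → write 0, move +1, go to R
R | #__0[1]11_   read 1 → write 1, move -1, go to R
R | #__[0]111_   read 0 → write _, move +1, go to P
P | #___[1]11_   read 1 → write 0, move +1, go to R
R | #___0[1]1_   read 1 → write 1, move -1, go to R
R | #___[0]11_   read 0 → write _, move +1, go to P
P | #____[1]1_   read 1 → write 0, move +1, go to R
R | #____0[1]_   read 1 → write 1, move -1, go to R
R | #____[0]1_   read 0 → write _, move +1, go to P
P | #_____[1]_   read 1 → write 0, move +1, go to R
R | #_____0[_]   read _ → write #, move -1, go to Q
Q | #_____[0]#
Cell 6 holds 0 when M halts.

0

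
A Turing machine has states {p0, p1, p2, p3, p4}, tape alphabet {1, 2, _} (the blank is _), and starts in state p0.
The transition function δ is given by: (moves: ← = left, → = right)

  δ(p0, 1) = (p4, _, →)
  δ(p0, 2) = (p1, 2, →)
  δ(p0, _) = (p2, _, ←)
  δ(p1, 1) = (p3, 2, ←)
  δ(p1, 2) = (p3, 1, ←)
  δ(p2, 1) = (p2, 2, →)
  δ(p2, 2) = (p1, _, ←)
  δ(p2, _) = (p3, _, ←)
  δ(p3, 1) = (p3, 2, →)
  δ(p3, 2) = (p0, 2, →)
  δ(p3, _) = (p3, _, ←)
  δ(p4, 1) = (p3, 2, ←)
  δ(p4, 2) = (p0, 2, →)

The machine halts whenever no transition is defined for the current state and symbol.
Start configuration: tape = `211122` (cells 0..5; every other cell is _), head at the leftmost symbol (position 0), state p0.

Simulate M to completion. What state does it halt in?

p1

state=p0 head=0 tape=[2]11122_   (p0,2)→(p1,2,→)
state=p1 head=1 tape=2[1]1122_   (p1,1)→(p3,2,←)
state=p3 head=0 tape=[2]21122_   (p3,2)→(p0,2,→)
state=p0 head=1 tape=2[2]1122_   (p0,2)→(p1,2,→)
state=p1 head=2 tape=22[1]122_   (p1,1)→(p3,2,←)
state=p3 head=1 tape=2[2]2122_   (p3,2)→(p0,2,→)
state=p0 head=2 tape=22[2]122_   (p0,2)→(p1,2,→)
state=p1 head=3 tape=222[1]22_   (p1,1)→(p3,2,←)
state=p3 head=2 tape=22[2]222_   (p3,2)→(p0,2,→)
state=p0 head=3 tape=222[2]22_   (p0,2)→(p1,2,→)
state=p1 head=4 tape=2222[2]2_   (p1,2)→(p3,1,←)
state=p3 head=3 tape=222[2]12_   (p3,2)→(p0,2,→)
state=p0 head=4 tape=2222[1]2_   (p0,1)→(p4,_,→)
state=p4 head=5 tape=2222_[2]_   (p4,2)→(p0,2,→)
state=p0 head=6 tape=2222_2[_]   (p0,_)→(p2,_,←)
state=p2 head=5 tape=2222_[2]_   (p2,2)→(p1,_,←)
state=p1 head=4 tape=2222[_]__
No transition is defined for (p1, _); M halts in state p1.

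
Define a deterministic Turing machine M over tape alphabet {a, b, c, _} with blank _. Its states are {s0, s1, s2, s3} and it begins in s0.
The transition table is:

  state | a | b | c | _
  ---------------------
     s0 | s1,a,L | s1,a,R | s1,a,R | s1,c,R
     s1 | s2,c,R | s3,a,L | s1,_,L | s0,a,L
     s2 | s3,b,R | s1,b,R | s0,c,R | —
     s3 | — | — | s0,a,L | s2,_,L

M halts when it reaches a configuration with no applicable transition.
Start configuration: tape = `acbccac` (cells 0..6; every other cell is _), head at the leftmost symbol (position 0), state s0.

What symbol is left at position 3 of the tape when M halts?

_

s0 | ____[a]cbccac   read a → write a, move L, go to s1
s1 | ___[_]acbccac   read _ → write a, move L, go to s0
s0 | __[_]aacbccac   read _ → write c, move R, go to s1
s1 | __c[a]acbccac   read a → write c, move R, go to s2
s2 | __cc[a]cbccac   read a → write b, move R, go to s3
s3 | __ccb[c]bccac   read c → write a, move L, go to s0
s0 | __cc[b]abccac   read b → write a, move R, go to s1
s1 | __cca[a]bccac   read a → write c, move R, go to s2
s2 | __ccac[b]ccac   read b → write b, move R, go to s1
s1 | __ccacb[c]cac   read c → write _, move L, go to s1
s1 | __ccac[b]_cac   read b → write a, move L, go to s3
s3 | __cca[c]a_cac   read c → write a, move L, go to s0
s0 | __cc[a]aa_cac   read a → write a, move L, go to s1
s1 | __c[c]aaa_cac   read c → write _, move L, go to s1
s1 | __[c]_aaa_cac   read c → write _, move L, go to s1
s1 | _[_]__aaa_cac   read _ → write a, move L, go to s0
s0 | [_]a__aaa_cac   read _ → write c, move R, go to s1
s1 | c[a]__aaa_cac   read a → write c, move R, go to s2
s2 | cc[_]_aaa_cac
Cell 3 holds _ when M halts.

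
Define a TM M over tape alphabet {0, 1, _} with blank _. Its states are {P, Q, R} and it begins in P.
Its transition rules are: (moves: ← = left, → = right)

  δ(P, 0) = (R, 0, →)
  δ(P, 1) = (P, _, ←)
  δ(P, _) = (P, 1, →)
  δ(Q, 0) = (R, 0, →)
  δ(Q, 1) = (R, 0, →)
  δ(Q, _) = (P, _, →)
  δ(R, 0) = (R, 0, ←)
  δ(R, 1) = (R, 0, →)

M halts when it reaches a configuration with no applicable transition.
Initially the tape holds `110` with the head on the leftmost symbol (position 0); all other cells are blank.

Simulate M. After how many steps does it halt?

11

P | __[1]10_   read 1 → write _, move ←, go to P
P | _[_]_10_   read _ → write 1, move →, go to P
P | _1[_]10_   read _ → write 1, move →, go to P
P | _11[1]0_   read 1 → write _, move ←, go to P
P | _1[1]_0_   read 1 → write _, move ←, go to P
P | _[1]__0_   read 1 → write _, move ←, go to P
P | [_]___0_   read _ → write 1, move →, go to P
P | 1[_]__0_   read _ → write 1, move →, go to P
P | 11[_]_0_   read _ → write 1, move →, go to P
P | 111[_]0_   read _ → write 1, move →, go to P
P | 1111[0]_   read 0 → write 0, move →, go to R
R | 11110[_]
M halts after 11 transitions.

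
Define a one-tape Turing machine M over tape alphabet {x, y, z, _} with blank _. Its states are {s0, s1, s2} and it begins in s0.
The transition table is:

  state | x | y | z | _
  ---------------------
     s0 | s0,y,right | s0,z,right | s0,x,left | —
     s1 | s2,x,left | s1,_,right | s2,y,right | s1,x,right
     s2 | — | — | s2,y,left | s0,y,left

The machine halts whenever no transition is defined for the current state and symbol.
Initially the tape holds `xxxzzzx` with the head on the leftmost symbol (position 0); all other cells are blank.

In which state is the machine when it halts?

state=s0 head=0 tape=[x]xxzzzx_   (s0,x)→(s0,y,right)
state=s0 head=1 tape=y[x]xzzzx_   (s0,x)→(s0,y,right)
state=s0 head=2 tape=yy[x]zzzx_   (s0,x)→(s0,y,right)
state=s0 head=3 tape=yyy[z]zzx_   (s0,z)→(s0,x,left)
state=s0 head=2 tape=yy[y]xzzx_   (s0,y)→(s0,z,right)
state=s0 head=3 tape=yyz[x]zzx_   (s0,x)→(s0,y,right)
state=s0 head=4 tape=yyzy[z]zx_   (s0,z)→(s0,x,left)
state=s0 head=3 tape=yyz[y]xzx_   (s0,y)→(s0,z,right)
state=s0 head=4 tape=yyzz[x]zx_   (s0,x)→(s0,y,right)
state=s0 head=5 tape=yyzzy[z]x_   (s0,z)→(s0,x,left)
state=s0 head=4 tape=yyzz[y]xx_   (s0,y)→(s0,z,right)
state=s0 head=5 tape=yyzzz[x]x_   (s0,x)→(s0,y,right)
state=s0 head=6 tape=yyzzzy[x]_   (s0,x)→(s0,y,right)
state=s0 head=7 tape=yyzzzyy[_]
No transition is defined for (s0, _); M halts in state s0.

s0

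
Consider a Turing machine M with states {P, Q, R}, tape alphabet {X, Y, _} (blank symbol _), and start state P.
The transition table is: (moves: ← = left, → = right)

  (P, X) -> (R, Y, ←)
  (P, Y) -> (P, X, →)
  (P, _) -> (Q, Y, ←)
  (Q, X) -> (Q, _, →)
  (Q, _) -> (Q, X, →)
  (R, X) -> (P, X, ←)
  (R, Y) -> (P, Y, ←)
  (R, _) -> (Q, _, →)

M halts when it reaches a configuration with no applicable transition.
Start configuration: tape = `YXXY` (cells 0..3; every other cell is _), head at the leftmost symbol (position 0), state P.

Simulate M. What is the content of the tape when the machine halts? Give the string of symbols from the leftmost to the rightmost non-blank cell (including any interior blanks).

state=P head=0 tape=__[Y]XXY   (P,Y)→(P,X,→)
state=P head=1 tape=__X[X]XY   (P,X)→(R,Y,←)
state=R head=0 tape=__[X]YXY   (R,X)→(P,X,←)
state=P head=-1 tape=_[_]XYXY   (P,_)→(Q,Y,←)
state=Q head=-2 tape=[_]YXYXY   (Q,_)→(Q,X,→)
state=Q head=-1 tape=X[Y]XYXY
The non-blank tape span at halt is XYXYXY.

XYXYXY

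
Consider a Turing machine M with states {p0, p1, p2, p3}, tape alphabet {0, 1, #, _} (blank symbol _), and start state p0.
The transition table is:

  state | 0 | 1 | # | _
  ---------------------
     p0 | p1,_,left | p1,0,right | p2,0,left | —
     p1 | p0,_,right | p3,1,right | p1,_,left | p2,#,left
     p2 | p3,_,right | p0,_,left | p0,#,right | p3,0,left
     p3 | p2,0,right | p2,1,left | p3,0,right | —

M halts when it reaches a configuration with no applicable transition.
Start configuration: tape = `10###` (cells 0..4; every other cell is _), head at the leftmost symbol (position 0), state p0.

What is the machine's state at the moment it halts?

p0

state=p0 head=0 tape=[1]0###   (p0,1)→(p1,0,right)
state=p1 head=1 tape=0[0]###   (p1,0)→(p0,_,right)
state=p0 head=2 tape=0_[#]##   (p0,#)→(p2,0,left)
state=p2 head=1 tape=0[_]0##   (p2,_)→(p3,0,left)
state=p3 head=0 tape=[0]00##   (p3,0)→(p2,0,right)
state=p2 head=1 tape=0[0]0##   (p2,0)→(p3,_,right)
state=p3 head=2 tape=0_[0]##   (p3,0)→(p2,0,right)
state=p2 head=3 tape=0_0[#]#   (p2,#)→(p0,#,right)
state=p0 head=4 tape=0_0#[#]   (p0,#)→(p2,0,left)
state=p2 head=3 tape=0_0[#]0   (p2,#)→(p0,#,right)
state=p0 head=4 tape=0_0#[0]   (p0,0)→(p1,_,left)
state=p1 head=3 tape=0_0[#]_   (p1,#)→(p1,_,left)
state=p1 head=2 tape=0_[0]__   (p1,0)→(p0,_,right)
state=p0 head=3 tape=0__[_]_
No transition is defined for (p0, _); M halts in state p0.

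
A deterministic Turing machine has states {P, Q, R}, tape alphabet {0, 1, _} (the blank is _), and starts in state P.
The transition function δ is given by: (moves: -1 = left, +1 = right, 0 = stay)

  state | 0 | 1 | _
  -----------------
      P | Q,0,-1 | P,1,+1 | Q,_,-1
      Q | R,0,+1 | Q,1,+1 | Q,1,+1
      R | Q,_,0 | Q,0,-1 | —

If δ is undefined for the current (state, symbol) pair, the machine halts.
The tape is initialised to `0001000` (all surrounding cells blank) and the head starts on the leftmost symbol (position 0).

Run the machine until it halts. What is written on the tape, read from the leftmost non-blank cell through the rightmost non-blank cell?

10101010

state=P head=0 tape=_[0]001000_   (P,0)→(Q,0,-1)
state=Q head=-1 tape=[_]0001000_   (Q,_)→(Q,1,+1)
state=Q head=0 tape=1[0]001000_   (Q,0)→(R,0,+1)
state=R head=1 tape=10[0]01000_   (R,0)→(Q,_,0)
state=Q head=1 tape=10[_]01000_   (Q,_)→(Q,1,+1)
state=Q head=2 tape=101[0]1000_   (Q,0)→(R,0,+1)
state=R head=3 tape=1010[1]000_   (R,1)→(Q,0,-1)
state=Q head=2 tape=101[0]0000_   (Q,0)→(R,0,+1)
state=R head=3 tape=1010[0]000_   (R,0)→(Q,_,0)
state=Q head=3 tape=1010[_]000_   (Q,_)→(Q,1,+1)
state=Q head=4 tape=10101[0]00_   (Q,0)→(R,0,+1)
state=R head=5 tape=101010[0]0_   (R,0)→(Q,_,0)
state=Q head=5 tape=101010[_]0_   (Q,_)→(Q,1,+1)
state=Q head=6 tape=1010101[0]_   (Q,0)→(R,0,+1)
state=R head=7 tape=10101010[_]
The non-blank tape span at halt is 10101010.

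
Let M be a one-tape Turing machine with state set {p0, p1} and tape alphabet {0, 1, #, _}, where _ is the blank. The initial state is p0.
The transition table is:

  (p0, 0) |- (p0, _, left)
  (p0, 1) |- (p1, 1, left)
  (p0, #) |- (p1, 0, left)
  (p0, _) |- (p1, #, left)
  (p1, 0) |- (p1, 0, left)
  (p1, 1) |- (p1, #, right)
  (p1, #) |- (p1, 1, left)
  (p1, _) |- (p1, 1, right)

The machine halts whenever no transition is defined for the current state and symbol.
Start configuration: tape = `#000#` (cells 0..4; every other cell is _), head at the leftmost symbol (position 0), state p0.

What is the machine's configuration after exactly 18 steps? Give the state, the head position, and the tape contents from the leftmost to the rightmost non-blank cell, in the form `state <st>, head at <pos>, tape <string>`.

state p1, head at 0, tape 1##0000#

state=p0 head=0 tape=___[#]000#   (p0,#)→(p1,0,left)
state=p1 head=-1 tape=__[_]0000#   (p1,_)→(p1,1,right)
state=p1 head=0 tape=__1[0]000#   (p1,0)→(p1,0,left)
state=p1 head=-1 tape=__[1]0000#   (p1,1)→(p1,#,right)
state=p1 head=0 tape=__#[0]000#   (p1,0)→(p1,0,left)
state=p1 head=-1 tape=__[#]0000#   (p1,#)→(p1,1,left)
state=p1 head=-2 tape=_[_]10000#   (p1,_)→(p1,1,right)
state=p1 head=-1 tape=_1[1]0000#   (p1,1)→(p1,#,right)
state=p1 head=0 tape=_1#[0]000#   (p1,0)→(p1,0,left)
state=p1 head=-1 tape=_1[#]0000#   (p1,#)→(p1,1,left)
state=p1 head=-2 tape=_[1]10000#   (p1,1)→(p1,#,right)
state=p1 head=-1 tape=_#[1]0000#   (p1,1)→(p1,#,right)
state=p1 head=0 tape=_##[0]000#   (p1,0)→(p1,0,left)
state=p1 head=-1 tape=_#[#]0000#   (p1,#)→(p1,1,left)
state=p1 head=-2 tape=_[#]10000#   (p1,#)→(p1,1,left)
state=p1 head=-3 tape=[_]110000#   (p1,_)→(p1,1,right)
state=p1 head=-2 tape=1[1]10000#   (p1,1)→(p1,#,right)
state=p1 head=-1 tape=1#[1]0000#   (p1,1)→(p1,#,right)
state=p1 head=0 tape=1##[0]000#
After 18 steps: state p1, head at 0, tape 1##0000#.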